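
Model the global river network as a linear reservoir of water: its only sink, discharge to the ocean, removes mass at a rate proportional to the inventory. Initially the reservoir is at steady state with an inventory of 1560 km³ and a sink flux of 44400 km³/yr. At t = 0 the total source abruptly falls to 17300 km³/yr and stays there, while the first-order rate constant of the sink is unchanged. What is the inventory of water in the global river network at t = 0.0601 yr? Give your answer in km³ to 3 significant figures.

780 km³

τ = M₀/F₀ = 1560/44400 = 0.03514 yr; rate constant k = 1/τ.
New steady state M_∞ = F₁/k = F₁·τ = 17300 × 0.03514 = 607.84 km³.
M(t) = M_∞ + (M₀ − M_∞)·e^(−t/τ); t/τ = 0.0601/0.03514 = 1.711, so e^(−t/τ) = 0.1808.
M(t) = 607.84 + 952.2 × 0.1808 = 779.96 km³.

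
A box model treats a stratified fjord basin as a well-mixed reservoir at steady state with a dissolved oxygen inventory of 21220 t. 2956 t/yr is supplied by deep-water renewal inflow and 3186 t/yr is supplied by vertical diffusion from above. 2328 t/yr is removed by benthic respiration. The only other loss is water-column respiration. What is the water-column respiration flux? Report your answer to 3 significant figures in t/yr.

3810 t/yr

At steady state ΣF_in = ΣF_out.
ΣF_in = 2956 + 3186 = 6142.0 t/yr.
Water-column respiration flux = ΣF_in − (2328) = 6142.0 − 2328 = 3814 t/yr.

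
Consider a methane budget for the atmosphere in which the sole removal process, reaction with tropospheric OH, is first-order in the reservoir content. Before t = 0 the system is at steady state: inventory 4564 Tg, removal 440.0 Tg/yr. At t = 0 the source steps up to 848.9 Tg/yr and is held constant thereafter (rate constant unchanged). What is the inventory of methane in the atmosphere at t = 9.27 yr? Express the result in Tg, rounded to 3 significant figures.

The sink rate constant is k = F₀/M₀ = 440.0/4564 = 0.09641 yr⁻¹.
Solving dM/dt = F₁ − kM with M(0) = M₀ gives M(t) = F₁/k + (M₀ − F₁/k)·e^(−kt).
F₁/k = 848.9/0.09641 = 8805.4 Tg; kt = 0.09641 × 9.27 = 0.8937, e^(−kt) = 0.4091.
M(9.27) = 8805.4 + (4564 − 8805.4) × 0.4091 = 8805.4 − 1735 = 7070.1 Tg.

7070 Tg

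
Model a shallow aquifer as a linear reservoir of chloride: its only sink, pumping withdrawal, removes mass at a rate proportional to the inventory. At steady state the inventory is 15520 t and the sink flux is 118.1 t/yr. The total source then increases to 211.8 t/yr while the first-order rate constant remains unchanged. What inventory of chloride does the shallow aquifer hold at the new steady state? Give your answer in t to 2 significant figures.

28000 t

Rate constant k = F/M = 118.1 / 15520 = 0.007610 yr⁻¹.
At the new steady state, source = k·M_new ⇒ M_new = 211.8 / 0.007610 = 27830 t.
(Equivalently M_new = M × F_new/F_old = 15520 × 211.8/118.1.)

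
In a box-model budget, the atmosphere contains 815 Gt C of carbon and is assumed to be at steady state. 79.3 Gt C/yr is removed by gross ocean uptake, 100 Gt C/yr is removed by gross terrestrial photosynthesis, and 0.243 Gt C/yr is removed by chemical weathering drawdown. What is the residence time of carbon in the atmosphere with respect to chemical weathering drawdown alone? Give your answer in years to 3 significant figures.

3350 yr

Residence time with respect to a single sink: τ = M / F_sink.
τ = 815 / 0.243 = 3354 yr.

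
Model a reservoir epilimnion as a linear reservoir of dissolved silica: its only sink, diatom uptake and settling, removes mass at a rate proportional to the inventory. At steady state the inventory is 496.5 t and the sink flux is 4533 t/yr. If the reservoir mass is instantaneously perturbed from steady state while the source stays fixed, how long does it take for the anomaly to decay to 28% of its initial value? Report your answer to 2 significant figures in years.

0.14 yr

For a linear reservoir the anomaly decays as exp(−t/τ) with τ = M/F = 496.5/4533 = 0.1095 yr.
exp(−t/τ) = 0.28 ⇒ t = −τ ln(0.28) = 0.1095 × 1.273 = 0.1394 yr.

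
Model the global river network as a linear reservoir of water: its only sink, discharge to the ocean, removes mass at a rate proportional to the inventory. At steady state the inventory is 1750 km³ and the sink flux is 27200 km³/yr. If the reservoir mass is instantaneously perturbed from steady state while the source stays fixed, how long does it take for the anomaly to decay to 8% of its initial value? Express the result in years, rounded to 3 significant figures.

0.163 yr

For a linear reservoir the anomaly decays as exp(−t/τ) with τ = M/F = 1750/27200 = 0.06434 yr.
exp(−t/τ) = 0.08 ⇒ t = −τ ln(0.08) = 0.06434 × 2.526 = 0.1625 yr.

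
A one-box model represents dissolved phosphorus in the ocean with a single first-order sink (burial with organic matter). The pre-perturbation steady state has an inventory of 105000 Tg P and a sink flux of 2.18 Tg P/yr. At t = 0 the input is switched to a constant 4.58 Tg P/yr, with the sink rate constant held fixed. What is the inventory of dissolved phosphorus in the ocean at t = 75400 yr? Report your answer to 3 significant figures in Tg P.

196000 Tg P

Residence time τ = M₀/F₀ = 48170 yr. The eventual steady state is M_∞ = M₀·(F₁/F₀) = 105000 × 4.58/2.18 = 220600 Tg P.
The anomaly ΔM(t) = M(t) − M_∞ decays as ΔM₀·e^(−t/τ) with ΔM₀ = 105000 − 220600 = −115600 Tg P.
At t = 75400 yr, e^(−t/τ) = e^(−1.565) = 0.2090, so ΔM = −24160 Tg P and M = 220600 − 24160 = 196440 Tg P.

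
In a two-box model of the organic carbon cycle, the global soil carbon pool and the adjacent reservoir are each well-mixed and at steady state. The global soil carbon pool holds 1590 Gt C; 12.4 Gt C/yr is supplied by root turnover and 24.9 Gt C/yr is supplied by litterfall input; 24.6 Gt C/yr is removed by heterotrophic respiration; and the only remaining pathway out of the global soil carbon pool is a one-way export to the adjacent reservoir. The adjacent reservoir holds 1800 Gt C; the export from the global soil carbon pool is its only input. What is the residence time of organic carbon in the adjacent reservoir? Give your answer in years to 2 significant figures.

140 yr

Balance the global soil carbon pool: ΣF_in = 12.4 + 24.9 = 37.300 Gt C/yr.
Export to the adjacent reservoir = ΣF_in − (24.6) = 12.700 Gt C/yr.
At steady state the output of the adjacent reservoir equals its input, 12.700 Gt C/yr.
τ = M / F = 1800 / 12.700 = 141.7 yr.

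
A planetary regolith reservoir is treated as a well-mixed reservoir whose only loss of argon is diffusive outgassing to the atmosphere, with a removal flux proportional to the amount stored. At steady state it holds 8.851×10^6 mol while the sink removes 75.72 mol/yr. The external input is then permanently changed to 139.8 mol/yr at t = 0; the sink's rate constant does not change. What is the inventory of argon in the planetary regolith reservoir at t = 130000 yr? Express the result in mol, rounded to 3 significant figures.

1.39×10^7 mol

The sink rate constant is k = F₀/M₀ = 75.72/8.851×10^6 = 8.555×10^-6 yr⁻¹.
Solving dM/dt = F₁ − kM with M(0) = M₀ gives M(t) = F₁/k + (M₀ − F₁/k)·e^(−kt).
F₁/k = 139.8/8.555×10^-6 = 1.6341×10^7 mol; kt = 8.555×10^-6 × 130000 = 1.112, e^(−kt) = 0.3289.
M(130000) = 1.6341×10^7 + (8.851×10^6 − 1.6341×10^7) × 0.3289 = 1.6341×10^7 − 2.463×10^6 = 1.3878×10^7 mol.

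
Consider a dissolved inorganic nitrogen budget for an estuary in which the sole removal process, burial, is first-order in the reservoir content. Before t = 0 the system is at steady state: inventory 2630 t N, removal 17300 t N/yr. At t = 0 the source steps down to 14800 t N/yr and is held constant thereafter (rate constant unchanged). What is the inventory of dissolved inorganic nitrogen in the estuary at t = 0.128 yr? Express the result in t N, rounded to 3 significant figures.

2410 t N

The sink rate constant is k = F₀/M₀ = 17300/2630 = 6.578 yr⁻¹.
Solving dM/dt = F₁ − kM with M(0) = M₀ gives M(t) = F₁/k + (M₀ − F₁/k)·e^(−kt).
F₁/k = 14800/6.578 = 2249.9 t N; kt = 6.578 × 0.128 = 0.8420, e^(−kt) = 0.4309.
M(0.128) = 2249.9 + (2630 − 2249.9) × 0.4309 = 2249.9 + 163.8 = 2413.7 t N.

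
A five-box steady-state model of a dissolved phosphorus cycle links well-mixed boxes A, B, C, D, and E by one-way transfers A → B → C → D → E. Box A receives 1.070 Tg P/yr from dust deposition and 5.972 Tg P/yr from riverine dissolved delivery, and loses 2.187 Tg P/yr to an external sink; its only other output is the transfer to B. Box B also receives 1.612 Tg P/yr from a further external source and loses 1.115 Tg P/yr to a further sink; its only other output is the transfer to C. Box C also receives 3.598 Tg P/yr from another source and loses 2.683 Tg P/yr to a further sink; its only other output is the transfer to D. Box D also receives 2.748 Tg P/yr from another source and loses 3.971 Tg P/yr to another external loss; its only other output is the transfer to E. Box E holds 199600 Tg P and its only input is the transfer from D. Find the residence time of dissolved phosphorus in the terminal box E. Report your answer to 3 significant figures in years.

Box A: F(A→B) = (1.070 + 5.972) − 2.187 = 4.8550 Tg P/yr.
Box B: F(B→C) = (4.8550 + 1.612) − 1.115 = 5.3520 Tg P/yr.
Box C: F(C→D) = (5.3520 + 3.598) − 2.683 = 6.2670 Tg P/yr.
Box D: F(D→E) = (6.2670 + 2.748) − 3.971 = 5.0440 Tg P/yr.
Box E throughput = its input = 5.0440 Tg P/yr; τ = 199600 / 5.0440 = 39570 yr.

39600 yr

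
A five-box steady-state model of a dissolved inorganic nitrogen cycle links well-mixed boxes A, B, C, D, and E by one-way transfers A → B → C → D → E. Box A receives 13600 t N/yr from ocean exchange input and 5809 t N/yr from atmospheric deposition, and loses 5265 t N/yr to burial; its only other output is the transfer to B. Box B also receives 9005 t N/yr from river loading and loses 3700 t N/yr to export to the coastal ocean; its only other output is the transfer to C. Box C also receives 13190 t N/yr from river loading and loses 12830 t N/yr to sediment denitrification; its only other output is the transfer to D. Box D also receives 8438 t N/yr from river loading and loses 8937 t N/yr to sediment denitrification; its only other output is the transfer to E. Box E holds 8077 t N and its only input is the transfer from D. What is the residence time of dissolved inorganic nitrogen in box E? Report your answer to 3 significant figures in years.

0.418 yr

Box A: F(A→B) = (13600 + 5809) − 5265 = 14144 t N/yr.
Box B: F(B→C) = (14144 + 9005) − 3700 = 19449 t N/yr.
Box C: F(C→D) = (19449 + 13190) − 12830 = 19809 t N/yr.
Box D: F(D→E) = (19809 + 8438) − 8937 = 19310 t N/yr.
Box E throughput = its input = 19310 t N/yr; τ = 8077 / 19310 = 0.4183 yr.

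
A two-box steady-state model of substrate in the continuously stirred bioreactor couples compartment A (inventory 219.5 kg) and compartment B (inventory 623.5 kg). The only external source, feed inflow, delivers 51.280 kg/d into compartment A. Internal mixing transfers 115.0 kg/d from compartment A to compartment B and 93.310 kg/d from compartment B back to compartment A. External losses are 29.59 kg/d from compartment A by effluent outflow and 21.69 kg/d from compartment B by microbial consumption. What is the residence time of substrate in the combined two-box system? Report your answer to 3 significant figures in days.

Residence time in the combined system uses the total inventory and the total *external* removal — internal exchanges between the two boxes cancel.
M_total = 219.5 + 623.5 = 843.00 kg.
ΣF_external_out = 29.59 + 21.69 = 51.280 kg/d.
τ = M_total / ΣF_ext = 843.00 / 51.280 = 16.44 d.

16.4 d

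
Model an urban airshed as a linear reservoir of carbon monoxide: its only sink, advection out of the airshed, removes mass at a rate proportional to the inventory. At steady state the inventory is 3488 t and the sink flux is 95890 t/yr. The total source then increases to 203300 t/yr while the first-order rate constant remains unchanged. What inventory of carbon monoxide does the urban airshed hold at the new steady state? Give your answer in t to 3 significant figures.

Rate constant k = F/M = 95890 / 3488 = 27.49 yr⁻¹.
At the new steady state, source = k·M_new ⇒ M_new = 203300 / 27.49 = 7395 t.
(Equivalently M_new = M × F_new/F_old = 3488 × 203300/95890.)

7400 t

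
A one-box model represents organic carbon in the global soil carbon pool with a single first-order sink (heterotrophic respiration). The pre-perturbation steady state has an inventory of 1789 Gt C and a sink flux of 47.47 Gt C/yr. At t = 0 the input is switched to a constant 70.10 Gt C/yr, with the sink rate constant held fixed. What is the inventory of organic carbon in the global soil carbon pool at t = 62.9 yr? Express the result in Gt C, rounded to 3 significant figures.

2480 Gt C

The sink rate constant is k = F₀/M₀ = 47.47/1789 = 0.02653 yr⁻¹.
Solving dM/dt = F₁ − kM with M(0) = M₀ gives M(t) = F₁/k + (M₀ − F₁/k)·e^(−kt).
F₁/k = 70.10/0.02653 = 2641.9 Gt C; kt = 0.02653 × 62.9 = 1.669, e^(−kt) = 0.1884.
M(62.9) = 2641.9 + (1789 − 2641.9) × 0.1884 = 2641.9 − 160.7 = 2481.1 Gt C.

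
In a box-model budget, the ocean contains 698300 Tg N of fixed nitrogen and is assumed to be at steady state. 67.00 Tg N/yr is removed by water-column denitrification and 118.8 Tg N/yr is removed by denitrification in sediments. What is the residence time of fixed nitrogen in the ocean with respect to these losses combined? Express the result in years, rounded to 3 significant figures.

3760 yr

Total removal = 67.00 + 118.8 = 185.80 Tg N/yr.
τ = M / ΣF_out = 698300 / 185.80 = 3758 yr.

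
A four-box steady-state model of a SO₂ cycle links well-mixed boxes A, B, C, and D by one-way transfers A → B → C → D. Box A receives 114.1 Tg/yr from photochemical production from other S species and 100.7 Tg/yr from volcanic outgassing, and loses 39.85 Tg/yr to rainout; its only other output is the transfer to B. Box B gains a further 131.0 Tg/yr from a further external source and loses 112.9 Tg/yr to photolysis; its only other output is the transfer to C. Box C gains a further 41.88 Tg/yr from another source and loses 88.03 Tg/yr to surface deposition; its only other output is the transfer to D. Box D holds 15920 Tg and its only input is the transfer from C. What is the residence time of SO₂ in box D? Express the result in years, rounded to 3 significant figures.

108 yr

Box A: F(A→B) = (114.1 + 100.7) − 39.85 = 174.95 Tg/yr.
Box B: F(B→C) = (174.95 + 131.0) − 112.9 = 193.05 Tg/yr.
Box C: F(C→D) = (193.05 + 41.88) − 88.03 = 146.90 Tg/yr.
Box D throughput = its input = 146.90 Tg/yr; τ = 15920 / 146.90 = 108.4 yr.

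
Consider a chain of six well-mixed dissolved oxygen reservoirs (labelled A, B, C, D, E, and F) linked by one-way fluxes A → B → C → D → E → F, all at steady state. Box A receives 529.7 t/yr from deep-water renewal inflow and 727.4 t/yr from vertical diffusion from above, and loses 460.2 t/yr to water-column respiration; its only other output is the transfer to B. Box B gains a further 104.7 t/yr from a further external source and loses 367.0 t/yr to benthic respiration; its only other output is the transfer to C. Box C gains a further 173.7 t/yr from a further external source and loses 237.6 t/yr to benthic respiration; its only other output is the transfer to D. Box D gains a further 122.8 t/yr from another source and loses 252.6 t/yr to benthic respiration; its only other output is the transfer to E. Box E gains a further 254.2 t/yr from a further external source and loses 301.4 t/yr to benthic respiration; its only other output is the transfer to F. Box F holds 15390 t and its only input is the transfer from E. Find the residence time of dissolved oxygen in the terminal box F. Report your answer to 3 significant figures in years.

Box A: F(A→B) = (529.7 + 727.4) − 460.2 = 796.90 t/yr.
Box B: F(B→C) = (796.90 + 104.7) − 367.0 = 534.60 t/yr.
Box C: F(C→D) = (534.60 + 173.7) − 237.6 = 470.70 t/yr.
Box D: F(D→E) = (470.70 + 122.8) − 252.6 = 340.90 t/yr.
Box E: F(E→F) = (340.90 + 254.2) − 301.4 = 293.70 t/yr.
Box F throughput = its input = 293.70 t/yr; τ = 15390 / 293.70 = 52.40 yr.

52.4 yr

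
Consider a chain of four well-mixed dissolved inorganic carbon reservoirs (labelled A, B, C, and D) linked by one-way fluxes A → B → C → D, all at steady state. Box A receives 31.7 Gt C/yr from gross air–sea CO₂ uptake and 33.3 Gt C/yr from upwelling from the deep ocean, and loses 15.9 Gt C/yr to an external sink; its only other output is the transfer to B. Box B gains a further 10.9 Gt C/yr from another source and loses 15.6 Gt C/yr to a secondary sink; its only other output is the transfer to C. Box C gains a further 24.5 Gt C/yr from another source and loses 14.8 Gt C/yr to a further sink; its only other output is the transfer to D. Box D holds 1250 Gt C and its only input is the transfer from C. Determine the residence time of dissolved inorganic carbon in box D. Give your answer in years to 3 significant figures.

23.1 yr

Box A: F(A→B) = (31.7 + 33.3) − 15.9 = 49.100 Gt C/yr.
Box B: F(B→C) = (49.100 + 10.9) − 15.6 = 44.400 Gt C/yr.
Box C: F(C→D) = (44.400 + 24.5) − 14.8 = 54.100 Gt C/yr.
Box D throughput = its input = 54.100 Gt C/yr; τ = 1250 / 54.100 = 23.11 yr.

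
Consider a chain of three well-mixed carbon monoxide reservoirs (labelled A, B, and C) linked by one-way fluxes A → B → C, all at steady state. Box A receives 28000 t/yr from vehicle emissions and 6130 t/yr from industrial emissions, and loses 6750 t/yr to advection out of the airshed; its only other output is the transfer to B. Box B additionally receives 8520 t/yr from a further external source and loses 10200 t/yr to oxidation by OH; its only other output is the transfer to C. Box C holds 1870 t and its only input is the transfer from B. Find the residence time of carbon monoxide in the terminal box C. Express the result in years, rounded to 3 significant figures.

0.0728 yr

Box A: F(A→B) = (28000 + 6130) − 6750 = 27380 t/yr.
Box B: F(B→C) = (27380 + 8520) − 10200 = 25700 t/yr.
Box C throughput = its input = 25700 t/yr; τ = 1870 / 25700 = 0.07276 yr.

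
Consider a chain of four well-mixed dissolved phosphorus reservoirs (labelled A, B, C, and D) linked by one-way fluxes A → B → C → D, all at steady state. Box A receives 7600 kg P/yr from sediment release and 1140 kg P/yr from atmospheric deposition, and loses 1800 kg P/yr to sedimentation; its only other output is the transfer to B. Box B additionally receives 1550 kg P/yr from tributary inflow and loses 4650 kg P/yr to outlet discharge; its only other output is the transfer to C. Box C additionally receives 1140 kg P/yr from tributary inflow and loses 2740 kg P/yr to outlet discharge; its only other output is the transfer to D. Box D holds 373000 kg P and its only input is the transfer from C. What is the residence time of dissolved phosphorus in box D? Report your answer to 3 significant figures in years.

Box A: F(A→B) = (7600 + 1140) − 1800 = 6940.0 kg P/yr.
Box B: F(B→C) = (6940.0 + 1550) − 4650 = 3840.0 kg P/yr.
Box C: F(C→D) = (3840.0 + 1140) − 2740 = 2240.0 kg P/yr.
Box D throughput = its input = 2240.0 kg P/yr; τ = 373000 / 2240.0 = 166.5 yr.

167 yr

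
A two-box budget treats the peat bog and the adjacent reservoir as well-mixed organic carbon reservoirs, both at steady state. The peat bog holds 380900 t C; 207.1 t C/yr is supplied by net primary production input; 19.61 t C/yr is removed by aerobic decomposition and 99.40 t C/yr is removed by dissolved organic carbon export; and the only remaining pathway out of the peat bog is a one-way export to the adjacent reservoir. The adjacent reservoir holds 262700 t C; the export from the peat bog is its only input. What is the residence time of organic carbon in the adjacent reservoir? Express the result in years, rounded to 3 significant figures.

2980 yr

Balance the peat bog: ΣF_in = 207.10 t C/yr.
Export to the adjacent reservoir = ΣF_in − (19.61 + 99.40) = 88.090 t C/yr.
At steady state the output of the adjacent reservoir equals its input, 88.090 t C/yr.
τ = M / F = 262700 / 88.090 = 2982 yr.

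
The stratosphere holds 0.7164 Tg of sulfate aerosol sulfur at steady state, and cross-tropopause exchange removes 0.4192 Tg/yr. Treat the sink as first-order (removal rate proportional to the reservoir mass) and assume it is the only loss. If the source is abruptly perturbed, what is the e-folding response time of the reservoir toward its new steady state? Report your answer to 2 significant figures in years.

1.7 yr

For a linear reservoir the response time equals the residence time τ = M/F.
τ = 0.7164 / 0.4192 = 1.709 yr.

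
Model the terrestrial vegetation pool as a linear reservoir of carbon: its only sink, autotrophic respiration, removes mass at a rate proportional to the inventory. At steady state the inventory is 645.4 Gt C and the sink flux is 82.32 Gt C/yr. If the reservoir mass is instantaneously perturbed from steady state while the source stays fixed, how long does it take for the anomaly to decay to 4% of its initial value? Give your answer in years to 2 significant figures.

25 yr

For a linear reservoir the anomaly decays as exp(−t/τ) with τ = M/F = 645.4/82.32 = 7.840 yr.
exp(−t/τ) = 0.04 ⇒ t = −τ ln(0.04) = 7.840 × 3.219 = 25.24 yr.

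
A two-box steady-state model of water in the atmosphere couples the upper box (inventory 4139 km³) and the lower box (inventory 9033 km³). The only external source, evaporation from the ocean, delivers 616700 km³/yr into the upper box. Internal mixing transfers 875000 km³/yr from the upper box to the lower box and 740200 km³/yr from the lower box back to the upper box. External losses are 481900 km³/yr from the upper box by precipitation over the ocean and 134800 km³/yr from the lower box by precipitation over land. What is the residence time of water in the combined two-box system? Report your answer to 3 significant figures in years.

0.0214 yr

Residence time in the combined system uses the total inventory and the total *external* removal — internal exchanges between the two boxes cancel.
M_total = 4139 + 9033 = 13172 km³.
ΣF_external_out = 481900 + 134800 = 616700 km³/yr.
τ = M_total / ΣF_ext = 13172 / 616700 = 0.02136 yr.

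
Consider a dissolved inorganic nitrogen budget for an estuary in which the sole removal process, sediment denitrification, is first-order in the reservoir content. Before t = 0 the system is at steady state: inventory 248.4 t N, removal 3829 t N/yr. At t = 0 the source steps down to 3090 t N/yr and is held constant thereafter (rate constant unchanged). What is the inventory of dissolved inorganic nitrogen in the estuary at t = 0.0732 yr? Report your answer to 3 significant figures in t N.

Residence time τ = M₀/F₀ = 0.06487 yr. The eventual steady state is M_∞ = M₀·(F₁/F₀) = 248.4 × 3090/3829 = 200.46 t N.
The anomaly ΔM(t) = M(t) − M_∞ decays as ΔM₀·e^(−t/τ) with ΔM₀ = 248.4 − 200.46 = 47.94 t N.
At t = 0.0732 yr, e^(−t/τ) = e^(−1.128) = 0.3236, so ΔM = 15.51 t N and M = 200.46 + 15.51 = 215.97 t N.

216 t N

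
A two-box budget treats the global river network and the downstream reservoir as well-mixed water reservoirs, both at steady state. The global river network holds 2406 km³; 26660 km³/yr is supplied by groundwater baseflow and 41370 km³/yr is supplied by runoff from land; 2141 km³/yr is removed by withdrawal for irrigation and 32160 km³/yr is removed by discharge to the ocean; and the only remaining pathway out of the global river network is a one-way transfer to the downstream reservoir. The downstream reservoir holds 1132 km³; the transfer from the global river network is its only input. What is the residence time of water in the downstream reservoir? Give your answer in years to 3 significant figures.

0.0336 yr

Balance the global river network: ΣF_in = 26660 + 41370 = 68030 km³/yr.
Transfer to the downstream reservoir = ΣF_in − (2141 + 32160) = 33729 km³/yr.
At steady state the output of the downstream reservoir equals its input, 33729 km³/yr.
τ = M / F = 1132 / 33729 = 0.03356 yr.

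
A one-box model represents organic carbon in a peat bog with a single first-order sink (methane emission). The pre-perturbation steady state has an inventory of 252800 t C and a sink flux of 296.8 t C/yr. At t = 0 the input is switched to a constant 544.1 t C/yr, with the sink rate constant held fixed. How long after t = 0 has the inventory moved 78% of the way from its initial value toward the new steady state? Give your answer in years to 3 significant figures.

τ = M₀/F₀ = 252800/296.8 = 851.8 yr.
The remaining gap fraction is e^(−t/τ); 78% covered ⇒ e^(−t/τ) = 0.220.
t = −τ ln(0.220) = 851.8 × 1.514 = 1290 yr.

1290 yr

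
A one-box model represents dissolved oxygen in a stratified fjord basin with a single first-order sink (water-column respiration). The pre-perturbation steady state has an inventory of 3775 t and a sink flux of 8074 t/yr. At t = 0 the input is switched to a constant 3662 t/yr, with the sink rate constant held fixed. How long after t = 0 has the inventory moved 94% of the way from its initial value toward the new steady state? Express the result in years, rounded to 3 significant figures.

1.32 yr

τ = M₀/F₀ = 3775/8074 = 0.4676 yr.
The remaining gap fraction is e^(−t/τ); 94% covered ⇒ e^(−t/τ) = 0.0600.
t = −τ ln(0.0600) = 0.4676 × 2.813 = 1.315 yr.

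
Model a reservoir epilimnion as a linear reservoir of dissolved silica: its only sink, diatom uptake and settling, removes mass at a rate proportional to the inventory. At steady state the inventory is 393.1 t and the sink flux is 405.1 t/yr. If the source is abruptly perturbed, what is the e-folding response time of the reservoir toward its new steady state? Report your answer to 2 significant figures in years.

0.97 yr

For a linear reservoir the response time equals the residence time τ = M/F.
τ = 393.1 / 405.1 = 0.9704 yr.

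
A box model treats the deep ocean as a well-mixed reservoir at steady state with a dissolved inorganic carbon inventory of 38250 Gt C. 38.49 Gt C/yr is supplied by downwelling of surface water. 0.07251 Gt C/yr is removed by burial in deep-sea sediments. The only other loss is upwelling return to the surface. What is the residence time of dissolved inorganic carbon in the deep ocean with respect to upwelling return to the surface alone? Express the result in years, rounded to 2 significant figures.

1000 yr

At steady state ΣF_in = ΣF_out.
ΣF_in = 38.490 Gt C/yr.
Upwelling return to the surface flux = ΣF_in − (0.07251) = 38.490 − 0.07251 = 38.42 Gt C/yr.
τ = M / F = 38250 / 38.42 = 995.6 yr.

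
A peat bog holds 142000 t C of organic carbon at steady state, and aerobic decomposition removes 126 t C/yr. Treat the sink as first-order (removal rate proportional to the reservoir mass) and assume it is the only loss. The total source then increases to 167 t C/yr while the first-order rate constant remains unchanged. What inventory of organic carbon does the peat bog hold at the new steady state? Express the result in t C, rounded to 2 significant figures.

Rate constant k = F/M = 126 / 142000 = 0.0008873 yr⁻¹.
At the new steady state, source = k·M_new ⇒ M_new = 167 / 0.0008873 = 188200 t C.
(Equivalently M_new = M × F_new/F_old = 142000 × 167/126.)

190000 t C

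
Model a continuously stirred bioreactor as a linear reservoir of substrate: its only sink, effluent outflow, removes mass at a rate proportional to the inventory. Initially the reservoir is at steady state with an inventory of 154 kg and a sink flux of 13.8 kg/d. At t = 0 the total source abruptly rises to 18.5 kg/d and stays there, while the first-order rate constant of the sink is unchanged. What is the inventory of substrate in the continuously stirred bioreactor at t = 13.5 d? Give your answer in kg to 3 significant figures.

191 kg

Residence time τ = M₀/F₀ = 11.16 d. The eventual steady state is M_∞ = M₀·(F₁/F₀) = 154 × 18.5/13.8 = 206.45 kg.
The anomaly ΔM(t) = M(t) − M_∞ decays as ΔM₀·e^(−t/τ) with ΔM₀ = 154 − 206.45 = −52.45 kg.
At t = 13.5 d, e^(−t/τ) = e^(−1.210) = 0.2983, so ΔM = −15.64 kg and M = 206.45 − 15.64 = 190.80 kg.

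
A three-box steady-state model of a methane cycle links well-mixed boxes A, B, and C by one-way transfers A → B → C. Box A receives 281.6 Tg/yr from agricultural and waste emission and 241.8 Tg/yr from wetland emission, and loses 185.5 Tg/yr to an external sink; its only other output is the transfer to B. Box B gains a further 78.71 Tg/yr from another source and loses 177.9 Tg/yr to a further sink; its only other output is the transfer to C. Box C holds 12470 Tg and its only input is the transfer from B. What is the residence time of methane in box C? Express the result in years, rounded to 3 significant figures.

52.2 yr

Box A: F(A→B) = (281.6 + 241.8) − 185.5 = 337.90 Tg/yr.
Box B: F(B→C) = (337.90 + 78.71) − 177.9 = 238.71 Tg/yr.
Box C throughput = its input = 238.71 Tg/yr; τ = 12470 / 238.71 = 52.24 yr.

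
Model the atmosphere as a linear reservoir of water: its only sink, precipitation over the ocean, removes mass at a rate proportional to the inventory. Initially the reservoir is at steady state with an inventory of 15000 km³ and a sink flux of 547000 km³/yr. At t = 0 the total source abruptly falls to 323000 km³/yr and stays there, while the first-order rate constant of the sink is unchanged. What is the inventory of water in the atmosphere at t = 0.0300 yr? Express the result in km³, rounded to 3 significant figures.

10900 km³

Residence time τ = M₀/F₀ = 0.02742 yr. The eventual steady state is M_∞ = M₀·(F₁/F₀) = 15000 × 323000/547000 = 8857.4 km³.
The anomaly ΔM(t) = M(t) − M_∞ decays as ΔM₀·e^(−t/τ) with ΔM₀ = 15000 − 8857.4 = 6143 km³.
At t = 0.0300 yr, e^(−t/τ) = e^(−1.094) = 0.3349, so ΔM = 2057 km³ and M = 8857.4 + 2057 = 10914 km³.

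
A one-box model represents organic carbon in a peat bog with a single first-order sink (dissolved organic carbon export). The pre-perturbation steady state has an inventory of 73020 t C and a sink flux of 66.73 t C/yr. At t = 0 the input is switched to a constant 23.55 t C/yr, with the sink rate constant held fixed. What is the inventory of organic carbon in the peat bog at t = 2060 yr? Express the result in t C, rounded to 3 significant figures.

τ = M₀/F₀ = 73020/66.73 = 1094 yr; rate constant k = 1/τ.
New steady state M_∞ = F₁/k = F₁·τ = 23.55 × 1094 = 25770 t C.
M(t) = M_∞ + (M₀ − M_∞)·e^(−t/τ); t/τ = 2060/1094 = 1.883, so e^(−t/τ) = 0.1522.
M(t) = 25770 + 47250 × 0.1522 = 32961 t C.

33000 t C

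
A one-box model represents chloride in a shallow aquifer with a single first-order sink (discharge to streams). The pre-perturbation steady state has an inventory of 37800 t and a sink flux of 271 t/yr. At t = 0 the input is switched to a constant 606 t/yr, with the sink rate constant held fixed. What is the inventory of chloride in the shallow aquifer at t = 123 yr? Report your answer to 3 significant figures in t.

65200 t

Residence time τ = M₀/F₀ = 139.5 yr. The eventual steady state is M_∞ = M₀·(F₁/F₀) = 37800 × 606/271 = 84527 t.
The anomaly ΔM(t) = M(t) − M_∞ decays as ΔM₀·e^(−t/τ) with ΔM₀ = 37800 − 84527 = −46730 t.
At t = 123 yr, e^(−t/τ) = e^(−0.8818) = 0.4140, so ΔM = −19350 t and M = 84527 − 19350 = 65181 t.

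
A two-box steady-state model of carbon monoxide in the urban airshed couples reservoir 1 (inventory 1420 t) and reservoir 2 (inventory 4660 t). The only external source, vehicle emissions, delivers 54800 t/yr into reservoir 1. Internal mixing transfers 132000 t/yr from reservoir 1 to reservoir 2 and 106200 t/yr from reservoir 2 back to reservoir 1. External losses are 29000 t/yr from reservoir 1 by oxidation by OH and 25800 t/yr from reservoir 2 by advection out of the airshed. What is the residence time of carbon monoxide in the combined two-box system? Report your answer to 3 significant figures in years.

Residence time in the combined system uses the total inventory and the total *external* removal — internal exchanges between the two boxes cancel.
M_total = 1420 + 4660 = 6080.0 t.
ΣF_external_out = 29000 + 25800 = 54800 t/yr.
τ = M_total / ΣF_ext = 6080.0 / 54800 = 0.1109 yr.

0.111 yr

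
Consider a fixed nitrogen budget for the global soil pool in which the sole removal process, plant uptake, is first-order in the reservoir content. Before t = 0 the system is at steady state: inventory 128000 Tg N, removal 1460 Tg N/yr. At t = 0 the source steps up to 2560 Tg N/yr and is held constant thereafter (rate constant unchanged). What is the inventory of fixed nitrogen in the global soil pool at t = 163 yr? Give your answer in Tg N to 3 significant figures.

209000 Tg N

The sink rate constant is k = F₀/M₀ = 1460/128000 = 0.01141 yr⁻¹.
Solving dM/dt = F₁ − kM with M(0) = M₀ gives M(t) = F₁/k + (M₀ − F₁/k)·e^(−kt).
F₁/k = 2560/0.01141 = 224440 Tg N; kt = 0.01141 × 163 = 1.859, e^(−kt) = 0.1558.
M(163) = 224440 + (128000 − 224440) × 0.1558 = 224440 − 15020 = 209410 Tg N.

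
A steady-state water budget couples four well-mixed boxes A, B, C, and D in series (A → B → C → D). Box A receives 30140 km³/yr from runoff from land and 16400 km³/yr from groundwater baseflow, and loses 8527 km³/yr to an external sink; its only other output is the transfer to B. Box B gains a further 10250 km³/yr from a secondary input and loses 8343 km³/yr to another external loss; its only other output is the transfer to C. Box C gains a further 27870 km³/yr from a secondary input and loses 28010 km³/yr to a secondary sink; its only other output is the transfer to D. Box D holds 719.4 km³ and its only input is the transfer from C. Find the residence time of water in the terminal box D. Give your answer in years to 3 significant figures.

Box A: F(A→B) = (30140 + 16400) − 8527 = 38013 km³/yr.
Box B: F(B→C) = (38013 + 10250) − 8343 = 39920 km³/yr.
Box C: F(C→D) = (39920 + 27870) − 28010 = 39780 km³/yr.
Box D throughput = its input = 39780 km³/yr; τ = 719.4 / 39780 = 0.01808 yr.

0.0181 yr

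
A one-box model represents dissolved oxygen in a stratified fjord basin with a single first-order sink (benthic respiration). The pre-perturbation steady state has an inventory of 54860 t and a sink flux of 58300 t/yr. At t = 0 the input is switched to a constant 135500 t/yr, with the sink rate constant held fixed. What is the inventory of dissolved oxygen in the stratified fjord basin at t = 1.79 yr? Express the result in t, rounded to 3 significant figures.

Residence time τ = M₀/F₀ = 0.9410 yr. The eventual steady state is M_∞ = M₀·(F₁/F₀) = 54860 × 135500/58300 = 127500 t.
The anomaly ΔM(t) = M(t) − M_∞ decays as ΔM₀·e^(−t/τ) with ΔM₀ = 54860 − 127500 = −72640 t.
At t = 1.79 yr, e^(−t/τ) = e^(−1.902) = 0.1492, so ΔM = −10840 t and M = 127500 − 10840 = 116660 t.

117000 t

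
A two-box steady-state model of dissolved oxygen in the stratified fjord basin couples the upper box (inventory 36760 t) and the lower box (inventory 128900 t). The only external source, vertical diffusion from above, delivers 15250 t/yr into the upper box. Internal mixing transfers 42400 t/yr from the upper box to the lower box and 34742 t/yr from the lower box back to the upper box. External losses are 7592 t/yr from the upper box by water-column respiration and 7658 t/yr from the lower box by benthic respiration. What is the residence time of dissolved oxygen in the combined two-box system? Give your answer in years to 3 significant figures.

Residence time in the combined system uses the total inventory and the total *external* removal — internal exchanges between the two boxes cancel.
M_total = 36760 + 128900 = 165660 t.
ΣF_external_out = 7592 + 7658 = 15250 t/yr.
τ = M_total / ΣF_ext = 165660 / 15250 = 10.86 yr.

10.9 yr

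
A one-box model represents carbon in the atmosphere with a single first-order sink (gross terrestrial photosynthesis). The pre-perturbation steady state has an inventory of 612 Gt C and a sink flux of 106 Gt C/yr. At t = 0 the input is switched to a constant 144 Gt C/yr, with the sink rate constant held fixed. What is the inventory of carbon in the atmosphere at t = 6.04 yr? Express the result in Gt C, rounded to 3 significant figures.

754 Gt C

τ = M₀/F₀ = 612/106 = 5.774 yr; rate constant k = 1/τ.
New steady state M_∞ = F₁/k = F₁·τ = 144 × 5.774 = 831.40 Gt C.
M(t) = M_∞ + (M₀ − M_∞)·e^(−t/τ); t/τ = 6.04/5.774 = 1.046, so e^(−t/τ) = 0.3513.
M(t) = 831.40 − 219.4 × 0.3513 = 754.32 Gt C.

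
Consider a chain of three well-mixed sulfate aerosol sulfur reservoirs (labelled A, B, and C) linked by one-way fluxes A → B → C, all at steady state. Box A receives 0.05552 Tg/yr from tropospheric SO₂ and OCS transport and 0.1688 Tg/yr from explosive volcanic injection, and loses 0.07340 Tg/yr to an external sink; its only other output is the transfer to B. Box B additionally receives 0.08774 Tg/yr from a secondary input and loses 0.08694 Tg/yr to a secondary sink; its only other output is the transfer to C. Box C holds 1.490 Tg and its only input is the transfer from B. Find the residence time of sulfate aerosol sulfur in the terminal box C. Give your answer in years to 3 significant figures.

9.82 yr

Box A: F(A→B) = (0.05552 + 0.1688) − 0.07340 = 0.15092 Tg/yr.
Box B: F(B→C) = (0.15092 + 0.08774) − 0.08694 = 0.15172 Tg/yr.
Box C throughput = its input = 0.15172 Tg/yr; τ = 1.490 / 0.15172 = 9.821 yr.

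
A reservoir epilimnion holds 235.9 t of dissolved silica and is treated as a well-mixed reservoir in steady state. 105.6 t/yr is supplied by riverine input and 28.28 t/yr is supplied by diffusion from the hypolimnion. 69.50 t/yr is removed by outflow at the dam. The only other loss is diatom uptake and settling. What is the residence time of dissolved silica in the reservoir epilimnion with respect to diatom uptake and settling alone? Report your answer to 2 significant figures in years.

At steady state ΣF_in = ΣF_out.
ΣF_in = 105.6 + 28.28 = 133.88 t/yr.
Diatom uptake and settling flux = ΣF_in − (69.50) = 133.88 − 69.50 = 64.38 t/yr.
τ = M / F = 235.9 / 64.38 = 3.664 yr.

3.7 yr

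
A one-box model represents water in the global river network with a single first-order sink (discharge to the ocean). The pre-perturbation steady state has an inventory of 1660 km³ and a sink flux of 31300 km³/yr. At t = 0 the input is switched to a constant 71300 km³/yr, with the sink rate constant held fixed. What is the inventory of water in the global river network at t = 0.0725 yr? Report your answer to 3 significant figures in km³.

3240 km³

The sink rate constant is k = F₀/M₀ = 31300/1660 = 18.86 yr⁻¹.
Solving dM/dt = F₁ − kM with M(0) = M₀ gives M(t) = F₁/k + (M₀ − F₁/k)·e^(−kt).
F₁/k = 71300/18.86 = 3781.4 km³; kt = 18.86 × 0.0725 = 1.367, e^(−kt) = 0.2549.
M(0.0725) = 3781.4 + (1660 − 3781.4) × 0.2549 = 3781.4 − 540.7 = 3240.7 km³.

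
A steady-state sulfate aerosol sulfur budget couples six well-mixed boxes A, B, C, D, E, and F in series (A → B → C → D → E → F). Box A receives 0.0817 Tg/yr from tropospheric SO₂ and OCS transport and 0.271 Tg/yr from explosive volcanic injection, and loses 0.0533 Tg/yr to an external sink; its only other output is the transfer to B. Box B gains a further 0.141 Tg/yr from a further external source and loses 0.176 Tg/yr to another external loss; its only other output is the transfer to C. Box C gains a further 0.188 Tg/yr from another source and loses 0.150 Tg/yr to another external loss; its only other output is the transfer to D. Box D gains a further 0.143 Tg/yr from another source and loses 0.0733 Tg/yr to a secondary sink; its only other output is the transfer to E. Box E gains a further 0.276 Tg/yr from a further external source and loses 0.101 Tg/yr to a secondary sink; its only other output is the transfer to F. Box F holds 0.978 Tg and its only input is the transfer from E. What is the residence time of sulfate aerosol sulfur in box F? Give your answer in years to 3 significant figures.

Box A: F(A→B) = (0.0817 + 0.271) − 0.0533 = 0.29940 Tg/yr.
Box B: F(B→C) = (0.29940 + 0.141) − 0.176 = 0.26440 Tg/yr.
Box C: F(C→D) = (0.26440 + 0.188) − 0.150 = 0.30240 Tg/yr.
Box D: F(D→E) = (0.30240 + 0.143) − 0.0733 = 0.37210 Tg/yr.
Box E: F(E→F) = (0.37210 + 0.276) − 0.101 = 0.54710 Tg/yr.
Box F throughput = its input = 0.54710 Tg/yr; τ = 0.978 / 0.54710 = 1.788 yr.

1.79 yr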